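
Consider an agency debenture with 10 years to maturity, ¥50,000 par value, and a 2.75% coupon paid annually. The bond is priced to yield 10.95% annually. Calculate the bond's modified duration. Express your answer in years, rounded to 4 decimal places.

7.4989 years

Periodic yield y = 0.1095. First find Macaulay duration:
  t   CF        PV=CF/(1+0.1095)^t    t·PV
  1     1,375.00     1,239.2970     1,239.2970
  2     1,375.00     1,116.9869     2,233.9738
  3     1,375.00     1,006.7480     3,020.2440
  4     1,375.00       907.3889     3,629.5557
  5     1,375.00       817.8359     4,089.1795
  6     1,375.00       737.1211     4,422.7268
  7     1,375.00       664.3724     4,650.6065
  8     1,375.00       598.8034     4,790.4271
  9     1,375.00       539.7056     4,857.3506
  10   51,375.00    18,175.1820   181,751.8203
  Σ                 25,803.4412   214,685.1812
P = 25,803.4412; Macaulay duration = 214,685.1812 / 25,803.4412 = 8.32002 years.
Modified duration = D_Mac / (1 + y) = 8.32002 / 1.1095 = 7.49889 years.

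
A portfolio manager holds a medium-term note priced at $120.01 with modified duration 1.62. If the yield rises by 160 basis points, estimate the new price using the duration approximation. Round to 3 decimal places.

Duration approximation: ΔP/P ≈ -D_mod · Δy = -1.62 × (+0.016) = -0.025920.
New price ≈ 120.01 × (1 - 0.025920) = 116.8993408.

$116.899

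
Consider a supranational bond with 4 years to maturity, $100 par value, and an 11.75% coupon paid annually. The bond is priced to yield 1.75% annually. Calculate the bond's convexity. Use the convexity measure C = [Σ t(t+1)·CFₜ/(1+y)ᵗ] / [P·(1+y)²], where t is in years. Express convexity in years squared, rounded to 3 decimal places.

16.134

With y = 0.0175:
  t   CF        PV=CF/(1+0.0175)^t    t·PV        t(t+1)·PV
  1        11.75        11.5479        11.5479          23.0958
  2        11.75        11.3493        22.6986          68.0958
  3        11.75        11.1541        33.4623         133.8492
  4       111.75       104.2581       417.0325       2,085.1623
  Σ                    138.3094       484.7413       2,310.2031
P = 138.3094.
Convexity = Σ t(t+1)·PV / [P·(1+y)²] = 2,310.2031 / (138.3094 × 1.035306) = 16.13354.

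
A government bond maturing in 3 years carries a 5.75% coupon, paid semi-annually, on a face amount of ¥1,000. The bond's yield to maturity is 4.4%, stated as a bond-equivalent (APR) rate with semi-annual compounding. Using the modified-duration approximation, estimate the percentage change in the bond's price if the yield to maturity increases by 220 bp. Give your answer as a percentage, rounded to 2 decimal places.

Periodic yield y = 0.022. Modified duration first:
  t   CF        PV=CF/(1+0.022)^t    t·PV
  1        28.75        28.1311        28.1311
  2        28.75        27.5256        55.0511
  3        28.75        26.9330        80.7991
  4        28.75        26.3533       105.4130
  5        28.75        25.7860       128.9298
  6     1,028.75       902.8269     5,416.9612
  Σ                  1,037.5558     5,815.2853
P = 1,037.5558; D_Mac = 5.60479 half-year periods = 2.80240 yrs; D_mod = 2.80240/(1+0.022) = 2.74207 yrs.
ΔP/P ≈ -D_mod · Δy = -2.74207 × (+0.022) = -0.060326 = -6.0326%.

-6.03%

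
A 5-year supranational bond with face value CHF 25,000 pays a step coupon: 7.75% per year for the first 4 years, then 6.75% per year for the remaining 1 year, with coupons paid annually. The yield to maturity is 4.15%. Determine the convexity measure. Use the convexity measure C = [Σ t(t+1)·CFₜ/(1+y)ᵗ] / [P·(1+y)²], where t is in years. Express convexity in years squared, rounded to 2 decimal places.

23.10

With y = 0.0415:
  t   CF        PV=CF/(1+0.0415)^t    t·PV        t(t+1)·PV
  1     1,937.50     1,860.2976     1,860.2976       3,720.5953
  2     1,937.50     1,786.1715     3,572.3431      10,717.0292
  3     1,937.50     1,714.9991     5,144.9972      20,579.9888
  4     1,937.50     1,646.6626     6,586.6503      32,933.2514
  5    26,687.50    21,777.6754   108,888.3772     653,330.2630
  Σ                 28,785.8062   126,052.6654     721,281.1277
P = 28,785.8062.
Convexity = Σ t(t+1)·PV / [P·(1+y)²] = 721,281.1277 / (28,785.8062 × 1.084722) = 23.09977.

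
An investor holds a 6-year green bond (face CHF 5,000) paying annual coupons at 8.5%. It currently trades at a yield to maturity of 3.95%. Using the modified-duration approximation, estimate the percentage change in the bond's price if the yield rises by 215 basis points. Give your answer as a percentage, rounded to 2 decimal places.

-10.46%

Periodic yield y = 0.0395. Modified duration first:
  t   CF        PV=CF/(1+0.0395)^t    t·PV
  1       425.00       408.8504       408.8504
  2       425.00       393.3145       786.6290
  3       425.00       378.3689     1,135.1067
  4       425.00       363.9913     1,455.9650
  5       425.00       350.1599     1,750.7997
  6     5,425.00     4,299.8448    25,799.0688
  Σ                  6,194.5298    31,336.4197
P = 6,194.5298; D_Mac = 5.05872 yrs; D_mod = 5.05872/(1+0.0395) = 4.86650 yrs.
ΔP/P ≈ -D_mod · Δy = -4.86650 × (+0.0215) = -0.104630 = -10.4630%.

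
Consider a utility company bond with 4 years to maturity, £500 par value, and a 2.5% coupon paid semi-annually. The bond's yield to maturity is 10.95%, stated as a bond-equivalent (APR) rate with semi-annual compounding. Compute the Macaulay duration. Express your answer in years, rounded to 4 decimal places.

3.7954 years

Periodic yield y = 0.05475. Discount each cash flow and weight by its period:
  t   CF        PV=CF/(1+0.05475)^t    t·PV
  1         6.25         5.9256         5.9256
  2         6.25         5.6180        11.2360
  3         6.25         5.3264        15.9791
  4         6.25         5.0499        20.1996
  5         6.25         4.7878        23.9388
  6         6.25         4.5392        27.2354
  7         6.25         4.3036        30.1253
  8       506.25       330.4979     2,643.9836
  Σ                    366.0484     2,778.6233
Price P = Σ PV = 366.0484.
Macaulay duration = Σ(t·PV) / P = 2,778.6233 / 366.0484 = 7.59086 half-year periods.
In years: 7.59086 / 2 = 3.79543 years.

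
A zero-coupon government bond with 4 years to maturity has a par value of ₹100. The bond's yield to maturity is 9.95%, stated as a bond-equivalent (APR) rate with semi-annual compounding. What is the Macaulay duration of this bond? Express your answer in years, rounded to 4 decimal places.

4.0000 years

A zero-coupon bond has a single cash flow at maturity, so its Macaulay duration equals its maturity: 4 years.
(Equivalently: 8 semi-annual periods ÷ 2 = 4 years.)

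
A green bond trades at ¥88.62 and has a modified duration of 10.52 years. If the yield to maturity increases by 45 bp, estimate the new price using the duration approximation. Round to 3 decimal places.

Duration approximation: ΔP/P ≈ -D_mod · Δy = -10.52 × (+0.0045) = -0.047340.
New price ≈ 88.62 × (1 - 0.047340) = 84.4247292.

¥84.425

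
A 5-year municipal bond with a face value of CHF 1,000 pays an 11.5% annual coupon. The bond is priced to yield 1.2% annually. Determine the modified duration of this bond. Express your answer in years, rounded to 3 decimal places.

Periodic yield y = 0.012. First find Macaulay duration:
  t   CF        PV=CF/(1+0.012)^t    t·PV
  1       115.00       113.6364       113.6364
  2       115.00       112.2889       224.5778
  3       115.00       110.9574       332.8722
  4       115.00       109.6417       438.5668
  5     1,115.00     1,050.4425     5,252.2127
  Σ                  1,496.9669     6,361.8660
P = 1,496.9669; Macaulay duration = 6,361.8660 / 1,496.9669 = 4.24984 years.
Modified duration = D_Mac / (1 + y) = 4.24984 / 1.012 = 4.19944 years.

4.199 years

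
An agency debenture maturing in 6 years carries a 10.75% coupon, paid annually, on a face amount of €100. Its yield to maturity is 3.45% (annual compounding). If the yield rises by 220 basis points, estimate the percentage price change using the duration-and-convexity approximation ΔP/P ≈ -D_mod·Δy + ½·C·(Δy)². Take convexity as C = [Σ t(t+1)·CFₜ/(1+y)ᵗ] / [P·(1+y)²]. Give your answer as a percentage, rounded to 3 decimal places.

-9.753%

With y = 0.0345:
  t   CF        PV=CF/(1+0.0345)^t    t·PV        t(t+1)·PV
  1        10.75        10.3915        10.3915          20.7830
  2        10.75        10.0449        20.0899          60.2697
  3        10.75         9.7099        29.1298         116.5194
  4        10.75         9.3861        37.5445         187.7226
  5        10.75         9.0731        45.3655         272.1932
  6       110.75        90.3568       542.1407       3,794.9849
  Σ                    138.9624       684.6620       4,452.4727
P = 138.9624; D_Mac = 4.92696 yrs; D_mod = 4.76265 yrs; C = 29.93939.
Duration effect: -4.76265 × (+0.022) = -0.104778
Convexity effect: 0.5 × 29.93939 × (0.022)² = +0.0072453
ΔP/P ≈ -0.104778 + 0.0072453 = -0.097533 = -9.7533%.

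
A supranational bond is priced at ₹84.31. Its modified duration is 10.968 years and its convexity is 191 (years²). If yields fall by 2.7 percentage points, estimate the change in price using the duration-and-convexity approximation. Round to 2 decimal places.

+₹30.84

Duration effect: -D_mod·Δy = -10.968 × (-0.027) = +0.296136
Convexity effect: ½·C·(Δy)² = 0.5 × 191 × (-0.027)² = +0.0696195
ΔP/P ≈ +0.296136 + 0.0696195 = +0.3657555
ΔP ≈ 84.31 × (+0.3657555) = +30.836846205.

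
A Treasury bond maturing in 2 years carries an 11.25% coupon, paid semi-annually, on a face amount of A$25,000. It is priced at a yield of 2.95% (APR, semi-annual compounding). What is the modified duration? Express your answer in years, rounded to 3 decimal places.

Periodic yield y = 0.01475. First find Macaulay duration:
  t   CF        PV=CF/(1+0.01475)^t    t·PV
  1     1,406.25     1,385.8093     1,385.8093
  2     1,406.25     1,365.6657     2,731.3315
  3     1,406.25     1,345.8150     4,037.4449
  4    26,406.25    24,904.0793    99,616.3172
  Σ                 29,001.3693   107,770.9029
P = 29,001.3693; Macaulay duration = 107,770.9029 / 29,001.3693 = 3.71606 half-year periods = 1.85803 years.
Modified duration = D_Mac / (1 + y) = 1.85803 / 1.01475 = 1.83102 years.

1.831 years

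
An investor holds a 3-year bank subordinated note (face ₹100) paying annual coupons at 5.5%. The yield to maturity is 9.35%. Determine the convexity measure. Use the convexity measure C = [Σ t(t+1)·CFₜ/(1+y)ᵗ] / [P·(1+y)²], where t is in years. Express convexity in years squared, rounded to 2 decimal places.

With y = 0.0935:
  t   CF        PV=CF/(1+0.0935)^t    t·PV        t(t+1)·PV
  1         5.50         5.0297         5.0297          10.0594
  2         5.50         4.5997         9.1993          27.5979
  3       105.50        80.6856       242.0568         968.2273
  Σ                     90.3150       256.2859       1,005.8847
P = 90.3150.
Convexity = Σ t(t+1)·PV / [P·(1+y)²] = 1,005.8847 / (90.3150 × 1.195742) = 9.31431.

9.31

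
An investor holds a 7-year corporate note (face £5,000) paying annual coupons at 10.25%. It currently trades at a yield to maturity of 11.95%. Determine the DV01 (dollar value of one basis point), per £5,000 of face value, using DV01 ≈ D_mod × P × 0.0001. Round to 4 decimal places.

Periodic yield y = 0.1195.
  t   CF        PV=CF/(1+0.1195)^t    t·PV
  1       512.50       457.7937       457.7937
  2       512.50       408.9269       817.8538
  3       512.50       365.2764     1,095.8291
  4       512.50       326.2853     1,305.1411
  5       512.50       291.4563     1,457.2813
  6       512.50       260.3450     1,562.0701
  7     5,512.50     2,501.3814    17,509.6698
  Σ                  4,611.4649    24,205.6389
P = 4,611.4649; D_Mac = 5.24901 yrs; D_mod = 4.68871 yrs.
DV01 ≈ 4.68871 × 4,611.4649 × 0.0001 = 2.162183.

£2.1622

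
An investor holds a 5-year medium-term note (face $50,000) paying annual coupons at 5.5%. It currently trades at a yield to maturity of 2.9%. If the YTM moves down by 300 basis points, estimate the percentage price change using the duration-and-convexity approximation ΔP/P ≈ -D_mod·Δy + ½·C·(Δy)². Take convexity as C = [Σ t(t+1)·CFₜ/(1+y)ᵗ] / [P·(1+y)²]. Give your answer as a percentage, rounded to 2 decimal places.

+14.34%

With y = 0.029:
  t   CF        PV=CF/(1+0.029)^t    t·PV        t(t+1)·PV
  1     2,750.00     2,672.4976     2,672.4976       5,344.9951
  2     2,750.00     2,597.1794     5,194.3587      15,583.0762
  3     2,750.00     2,523.9838     7,571.9515      30,287.8060
  4     2,750.00     2,452.8512     9,811.4046      49,057.0231
  5    52,750.00    45,724.1447   228,620.7233   1,371,724.3400
  Σ                 55,970.6566   253,870.9358   1,471,997.2405
P = 55,970.6566; D_Mac = 4.53579 yrs; D_mod = 4.40796 yrs; C = 24.83796.
Duration effect: -4.40796 × (-0.03) = +0.132239
Convexity effect: 0.5 × 24.83796 × (-0.03)² = +0.0111771
ΔP/P ≈ +0.132239 + 0.0111771 = +0.143416 = +14.3416%.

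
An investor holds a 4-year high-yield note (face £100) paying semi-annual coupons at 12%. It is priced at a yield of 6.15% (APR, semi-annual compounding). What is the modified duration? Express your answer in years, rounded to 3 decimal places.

3.262 years

Periodic yield y = 0.03075. First find Macaulay duration:
  t   CF        PV=CF/(1+0.03075)^t    t·PV
  1         6.00         5.8210         5.8210
  2         6.00         5.6473        11.2947
  3         6.00         5.4789        16.4366
  4         6.00         5.3154        21.2617
  5         6.00         5.1569        25.7843
  6         6.00         5.0030        30.0180
  7         6.00         4.8538        33.9763
  8       106.00        83.1915       665.5322
  Σ                    120.4678       810.1248
P = 120.4678; Macaulay duration = 810.1248 / 120.4678 = 6.72483 half-year periods = 3.36241 years.
Modified duration = D_Mac / (1 + y) = 3.36241 / 1.03075 = 3.26210 years.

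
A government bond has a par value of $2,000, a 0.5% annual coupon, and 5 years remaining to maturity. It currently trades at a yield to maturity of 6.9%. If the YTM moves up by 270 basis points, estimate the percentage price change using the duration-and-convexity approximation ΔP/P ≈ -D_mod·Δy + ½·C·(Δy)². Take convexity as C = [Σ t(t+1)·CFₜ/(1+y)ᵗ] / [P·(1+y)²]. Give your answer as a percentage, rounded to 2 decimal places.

With y = 0.069:
  t   CF        PV=CF/(1+0.069)^t    t·PV        t(t+1)·PV
  1        10.00         9.3545         9.3545          18.7091
  2        10.00         8.7507        17.5015          52.5044
  3        10.00         8.1859        24.5577          98.2309
  4        10.00         7.6575        30.6302         153.1508
  5     2,010.00     1,439.8178     7,199.0889      43,194.5333
  Σ                  1,473.7665     7,281.1328      43,517.1285
P = 1,473.7665; D_Mac = 4.94049 yrs; D_mod = 4.62160 yrs; C = 25.83903.
Duration effect: -4.62160 × (+0.027) = -0.124783
Convexity effect: 0.5 × 25.83903 × (0.027)² = +0.0094183
ΔP/P ≈ -0.124783 + 0.0094183 = -0.115365 = -11.5365%.

-11.54%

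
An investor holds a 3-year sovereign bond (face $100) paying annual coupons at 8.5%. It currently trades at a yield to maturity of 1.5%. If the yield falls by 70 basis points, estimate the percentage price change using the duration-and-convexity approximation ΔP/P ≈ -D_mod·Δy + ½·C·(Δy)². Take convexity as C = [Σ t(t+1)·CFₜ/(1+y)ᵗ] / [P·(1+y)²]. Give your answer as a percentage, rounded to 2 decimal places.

+1.95%

With y = 0.015:
  t   CF        PV=CF/(1+0.015)^t    t·PV        t(t+1)·PV
  1         8.50         8.3744         8.3744          16.7488
  2         8.50         8.2506        16.5012          49.5037
  3       108.50       103.7604       311.2812       1,245.1247
  Σ                    120.3854       336.1568       1,311.3772
P = 120.3854; D_Mac = 2.79234 yrs; D_mod = 2.75107 yrs; C = 10.57357.
Duration effect: -2.75107 × (-0.007) = +0.019258
Convexity effect: 0.5 × 10.57357 × (-0.007)² = +0.0002591
ΔP/P ≈ +0.019258 + 0.0002591 = +0.019517 = +1.9517%.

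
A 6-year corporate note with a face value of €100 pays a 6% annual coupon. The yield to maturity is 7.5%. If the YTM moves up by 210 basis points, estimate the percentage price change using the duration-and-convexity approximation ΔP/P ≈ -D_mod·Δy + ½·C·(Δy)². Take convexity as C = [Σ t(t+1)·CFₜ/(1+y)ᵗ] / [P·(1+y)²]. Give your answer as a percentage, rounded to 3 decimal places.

-9.460%

With y = 0.075:
  t   CF        PV=CF/(1+0.075)^t    t·PV        t(t+1)·PV
  1         6.00         5.5814         5.5814          11.1628
  2         6.00         5.1920        10.3840          31.1520
  3         6.00         4.8298        14.4893          57.9572
  4         6.00         4.4928        17.9712          89.8561
  5         6.00         4.1794        20.8968         125.3806
  6       106.00        68.6839       412.1035       2,884.7247
  Σ                     92.9592       481.4262       3,200.2332
P = 92.9592; D_Mac = 5.17890 yrs; D_mod = 4.81758 yrs; C = 29.79012.
Duration effect: -4.81758 × (+0.021) = -0.101169
Convexity effect: 0.5 × 29.79012 × (0.021)² = +0.0065687
ΔP/P ≈ -0.101169 + 0.0065687 = -0.094600 = -9.4600%.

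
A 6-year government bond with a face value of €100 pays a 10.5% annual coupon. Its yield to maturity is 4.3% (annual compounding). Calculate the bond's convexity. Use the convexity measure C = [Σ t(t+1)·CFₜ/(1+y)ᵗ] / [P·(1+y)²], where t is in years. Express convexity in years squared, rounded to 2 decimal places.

With y = 0.043:
  t   CF        PV=CF/(1+0.043)^t    t·PV        t(t+1)·PV
  1        10.50        10.0671        10.0671          20.1342
  2        10.50         9.6521        19.3041          57.9124
  3        10.50         9.2541        27.7624         111.0498
  4        10.50         8.8726        35.4905         177.4525
  5        10.50         8.5068        42.5342         255.2049
  6       110.50        85.8334       515.0005       3,605.0037
  Σ                    132.1862       650.1589       4,226.7575
P = 132.1862.
Convexity = Σ t(t+1)·PV / [P·(1+y)²] = 4,226.7575 / (132.1862 × 1.087849) = 29.39359.

29.39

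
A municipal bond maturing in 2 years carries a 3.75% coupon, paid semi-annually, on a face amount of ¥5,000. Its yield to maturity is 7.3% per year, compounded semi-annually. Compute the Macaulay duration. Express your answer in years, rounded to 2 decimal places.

1.94 years

Periodic yield y = 0.0365. Discount each cash flow and weight by its period:
  t   CF        PV=CF/(1+0.0365)^t    t·PV
  1        93.75        90.4486        90.4486
  2        93.75        87.2635       174.5270
  3        93.75        84.1906       252.5717
  4     5,093.75     4,413.2690    17,653.0760
  Σ                  4,675.1717    18,170.6233
Price P = Σ PV = 4,675.1717.
Macaulay duration = Σ(t·PV) / P = 18,170.6233 / 4,675.1717 = 3.88662 half-year periods.
In years: 3.88662 / 2 = 1.94331 years.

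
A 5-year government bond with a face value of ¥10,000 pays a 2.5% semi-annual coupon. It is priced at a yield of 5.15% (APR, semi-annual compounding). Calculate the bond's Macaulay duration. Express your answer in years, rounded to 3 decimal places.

Periodic yield y = 0.02575. Discount each cash flow and weight by its period:
  t   CF        PV=CF/(1+0.02575)^t    t·PV
  1       125.00       121.8621       121.8621
  2       125.00       118.8029       237.6058
  3       125.00       115.8205       347.4615
  4       125.00       112.9130       451.6520
  5       125.00       110.0785       550.3924
  6       125.00       107.3151       643.8906
  7       125.00       104.6211       732.3478
  8       125.00       101.9947       815.9580
  9       125.00        99.4343       894.9088
  10   10,125.00     7,851.9907    78,519.9068
  Σ                  8,844.8329    83,315.9857
Price P = Σ PV = 8,844.8329.
Macaulay duration = Σ(t·PV) / P = 83,315.9857 / 8,844.8329 = 9.41974 half-year periods.
In years: 9.41974 / 2 = 4.70987 years.

4.710 years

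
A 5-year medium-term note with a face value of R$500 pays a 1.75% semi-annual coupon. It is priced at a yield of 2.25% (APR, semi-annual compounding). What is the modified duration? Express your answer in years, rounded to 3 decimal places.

4.753 years

Periodic yield y = 0.01125. First find Macaulay duration:
  t   CF        PV=CF/(1+0.01125)^t    t·PV
  1        4.375         4.3263         4.3263
  2        4.375         4.2782         8.5564
  3        4.375         4.2306        12.6918
  4        4.375         4.1835        16.7342
  5        4.375         4.1370        20.6850
  6        4.375         4.0910        24.5459
  7        4.375         4.0455        28.3182
  8        4.375         4.0005        32.0037
  9        4.375         3.9560        35.6036
  10     504.375       450.9913     4,509.9134
  Σ                    488.2399     4,693.3785
P = 488.2399; Macaulay duration = 4,693.3785 / 488.2399 = 9.61285 half-year periods = 4.80643 years.
Modified duration = D_Mac / (1 + y) = 4.80643 / 1.01125 = 4.75296 years.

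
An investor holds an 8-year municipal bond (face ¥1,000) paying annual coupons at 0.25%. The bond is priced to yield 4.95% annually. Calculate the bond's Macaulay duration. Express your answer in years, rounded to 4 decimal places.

Periodic yield y = 0.0495. Discount each cash flow and weight by its year:
  t   CF        PV=CF/(1+0.0495)^t    t·PV
  1         2.50         2.3821         2.3821
  2         2.50         2.2697         4.5395
  3         2.50         2.1627         6.4880
  4         2.50         2.0607         8.2427
  5         2.50         1.9635         9.8174
  6         2.50         1.8709        11.2253
  7         2.50         1.7826        12.4785
  8     1,002.50       681.1219     5,448.9751
  Σ                    695.6141     5,504.1486
Price P = Σ PV = 695.6141.
Macaulay duration = Σ(t·PV) / P = 5,504.1486 / 695.6141 = 7.91265 years.

7.9126 years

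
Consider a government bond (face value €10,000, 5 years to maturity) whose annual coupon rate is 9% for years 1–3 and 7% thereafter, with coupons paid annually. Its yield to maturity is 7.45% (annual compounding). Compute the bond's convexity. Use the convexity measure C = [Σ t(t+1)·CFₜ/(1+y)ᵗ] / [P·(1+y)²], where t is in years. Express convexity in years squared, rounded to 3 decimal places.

With y = 0.0745:
  t   CF        PV=CF/(1+0.0745)^t    t·PV        t(t+1)·PV
  1       900.00       837.5989       837.5989       1,675.1978
  2       900.00       779.5243     1,559.0486       4,677.1459
  3       900.00       725.4763     2,176.4290       8,705.7160
  4       700.00       525.1367     2,100.5468      10,502.7338
  5    10,700.00     7,470.5345    37,352.6727     224,116.0365
  Σ                 10,338.2708    44,026.2960     249,676.8299
P = 10,338.2708.
Convexity = Σ t(t+1)·PV / [P·(1+y)²] = 249,676.8299 / (10,338.2708 × 1.154550) = 20.91787.

20.918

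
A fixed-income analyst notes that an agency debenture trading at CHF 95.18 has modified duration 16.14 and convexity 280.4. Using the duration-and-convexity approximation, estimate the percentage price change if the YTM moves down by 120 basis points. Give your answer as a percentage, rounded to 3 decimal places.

Duration effect: -D_mod·Δy = -16.14 × (-0.012) = +0.193680
Convexity effect: ½·C·(Δy)² = 0.5 × 280.4 × (-0.012)² = +0.0201888
ΔP/P ≈ +0.193680 + 0.0201888 = +0.2138688
= +21.38688%.

+21.387%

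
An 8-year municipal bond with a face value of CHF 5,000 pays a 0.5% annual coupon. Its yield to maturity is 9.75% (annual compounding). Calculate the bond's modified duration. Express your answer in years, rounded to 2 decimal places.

7.09 years

Periodic yield y = 0.0975. First find Macaulay duration:
  t   CF        PV=CF/(1+0.0975)^t    t·PV
  1        25.00        22.7790        22.7790
  2        25.00        20.7554        41.5108
  3        25.00        18.9115        56.7346
  4        25.00        17.2315        68.9258
  5        25.00        15.7006        78.5032
  6        25.00        14.3058        85.8349
  7        25.00        13.0349        91.2444
  8     5,025.00     2,387.2606    19,098.0850
  Σ                  2,509.9794    19,543.6178
P = 2,509.9794; Macaulay duration = 19,543.6178 / 2,509.9794 = 7.78637 years.
Modified duration = D_Mac / (1 + y) = 7.78637 / 1.0975 = 7.09464 years.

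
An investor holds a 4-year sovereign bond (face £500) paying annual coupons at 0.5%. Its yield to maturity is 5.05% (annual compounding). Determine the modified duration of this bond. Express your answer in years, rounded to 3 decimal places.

Periodic yield y = 0.0505. First find Macaulay duration:
  t   CF        PV=CF/(1+0.0505)^t    t·PV
  1         2.50         2.3798         2.3798
  2         2.50         2.2654         4.5308
  3         2.50         2.1565         6.4695
  4       502.50       412.6215     1,650.4859
  Σ                    419.4232     1,663.8661
P = 419.4232; Macaulay duration = 1,663.8661 / 419.4232 = 3.96703 years.
Modified duration = D_Mac / (1 + y) = 3.96703 / 1.0505 = 3.77633 years.

3.776 years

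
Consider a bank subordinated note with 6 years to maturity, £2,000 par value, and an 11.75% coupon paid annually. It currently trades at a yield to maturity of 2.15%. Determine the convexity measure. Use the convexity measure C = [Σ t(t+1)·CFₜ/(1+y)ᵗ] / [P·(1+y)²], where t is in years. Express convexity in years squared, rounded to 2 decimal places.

30.51

With y = 0.0215:
  t   CF        PV=CF/(1+0.0215)^t    t·PV        t(t+1)·PV
  1       235.00       230.0538       230.0538         460.1077
  2       235.00       225.2118       450.4236       1,351.2707
  3       235.00       220.4716       661.4149       2,645.6598
  4       235.00       215.8313       863.3251       4,316.6255
  5       235.00       211.2886     1,056.4429       6,338.6572
  6     2,235.00     1,967.1945    11,803.1670      82,622.1690
  Σ                  3,070.0516    15,064.8273      97,734.4899
P = 3,070.0516.
Convexity = Σ t(t+1)·PV / [P·(1+y)²] = 97,734.4899 / (3,070.0516 × 1.043462) = 30.50882.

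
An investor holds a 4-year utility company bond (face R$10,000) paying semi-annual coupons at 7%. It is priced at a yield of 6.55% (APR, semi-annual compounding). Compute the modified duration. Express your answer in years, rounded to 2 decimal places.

Periodic yield y = 0.03275. First find Macaulay duration:
  t   CF        PV=CF/(1+0.03275)^t    t·PV
  1       350.00       338.9010       338.9010
  2       350.00       328.1540       656.3079
  3       350.00       317.7477       953.2431
  4       350.00       307.6715     1,230.6859
  5       350.00       297.9148     1,489.5738
  6       350.00       288.4675     1,730.8047
  7       350.00       279.3197     1,955.2381
  8    10,350.00     7,997.9507    63,983.6053
  Σ                 10,156.1267    72,338.3599
P = 10,156.1267; Macaulay duration = 72,338.3599 / 10,156.1267 = 7.12263 half-year periods = 3.56132 years.
Modified duration = D_Mac / (1 + y) = 3.56132 / 1.03275 = 3.44838 years.

3.45 years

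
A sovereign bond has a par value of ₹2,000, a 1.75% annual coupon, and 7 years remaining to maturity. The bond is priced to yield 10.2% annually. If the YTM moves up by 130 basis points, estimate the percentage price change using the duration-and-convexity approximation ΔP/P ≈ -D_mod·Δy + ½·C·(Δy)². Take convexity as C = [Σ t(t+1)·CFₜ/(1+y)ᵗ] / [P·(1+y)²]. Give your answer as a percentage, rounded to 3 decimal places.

-7.332%

With y = 0.102:
  t   CF        PV=CF/(1+0.102)^t    t·PV        t(t+1)·PV
  1        35.00        31.7604        31.7604          63.5209
  2        35.00        28.8207        57.6414         172.9243
  3        35.00        26.1531        78.4593         313.8373
  4        35.00        23.7324        94.9296         474.6480
  5        35.00        21.5358       107.6788         646.0726
  6        35.00        19.5424       117.2546         820.7819
  7     2,035.00     1,031.0821     7,217.5748      57,740.5982
  Σ                  1,182.6270     7,705.2989      60,232.3832
P = 1,182.6270; D_Mac = 6.51541 yrs; D_mod = 5.91235 yrs; C = 41.93910.
Duration effect: -5.91235 × (+0.013) = -0.076861
Convexity effect: 0.5 × 41.93910 × (0.013)² = +0.0035439
ΔP/P ≈ -0.076861 + 0.0035439 = -0.073317 = -7.3317%.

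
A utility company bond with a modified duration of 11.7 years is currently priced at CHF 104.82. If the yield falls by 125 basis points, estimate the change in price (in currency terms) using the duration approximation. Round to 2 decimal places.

+CHF 15.33

Duration approximation: ΔP/P ≈ -D_mod · Δy = -11.7 × (-0.0125) = +0.146250.
ΔP ≈ 104.82 × (+0.146250) = +15.329925.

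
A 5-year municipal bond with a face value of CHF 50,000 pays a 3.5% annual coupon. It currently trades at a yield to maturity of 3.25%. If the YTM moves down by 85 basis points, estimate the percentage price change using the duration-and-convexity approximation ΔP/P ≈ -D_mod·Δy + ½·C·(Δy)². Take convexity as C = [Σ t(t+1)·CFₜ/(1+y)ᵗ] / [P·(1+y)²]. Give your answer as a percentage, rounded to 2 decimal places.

With y = 0.0325:
  t   CF        PV=CF/(1+0.0325)^t    t·PV        t(t+1)·PV
  1     1,750.00     1,694.9153     1,694.9153       3,389.8305
  2     1,750.00     1,641.5644     3,283.1288       9,849.3865
  3     1,750.00     1,589.8929     4,769.6787      19,078.7147
  4     1,750.00     1,539.8478     6,159.3913      30,796.9567
  5    51,750.00    44,102.1795   220,510.8975   1,323,065.3848
  Σ                 50,568.3999   236,418.0116   1,386,180.2733
P = 50,568.3999; D_Mac = 4.67521 yrs; D_mod = 4.52805 yrs; C = 25.71345.
Duration effect: -4.52805 × (-0.0085) = +0.038488
Convexity effect: 0.5 × 25.71345 × (-0.0085)² = +0.0009289
ΔP/P ≈ +0.038488 + 0.0009289 = +0.039417 = +3.9417%.

+3.94%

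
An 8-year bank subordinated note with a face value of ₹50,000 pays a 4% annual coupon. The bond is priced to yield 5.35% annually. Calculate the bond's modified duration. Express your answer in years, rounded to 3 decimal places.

Periodic yield y = 0.0535. First find Macaulay duration:
  t   CF        PV=CF/(1+0.0535)^t    t·PV
  1     2,000.00     1,898.4338     1,898.4338
  2     2,000.00     1,802.0254     3,604.0509
  3     2,000.00     1,710.5130     5,131.5390
  4     2,000.00     1,623.6478     6,494.5913
  5     2,000.00     1,541.1940     7,705.9698
  6     2,000.00     1,462.9273     8,777.5640
  7     2,000.00     1,388.6353     9,720.4474
  8    52,000.00    34,271.0195   274,168.1560
  Σ                 45,698.3962   317,500.7521
P = 45,698.3962; Macaulay duration = 317,500.7521 / 45,698.3962 = 6.94774 years.
Modified duration = D_Mac / (1 + y) = 6.94774 / 1.0535 = 6.59492 years.

6.595 years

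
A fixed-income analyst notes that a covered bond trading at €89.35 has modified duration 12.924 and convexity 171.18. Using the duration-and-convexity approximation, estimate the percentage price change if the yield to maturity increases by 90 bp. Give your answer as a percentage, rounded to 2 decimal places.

-10.94%

Duration effect: -D_mod·Δy = -12.924 × (+0.009) = -0.116316
Convexity effect: ½·C·(Δy)² = 0.5 × 171.18 × (0.009)² = +0.00693279
ΔP/P ≈ -0.116316 + 0.00693279 = -0.10938321
= -10.938321%.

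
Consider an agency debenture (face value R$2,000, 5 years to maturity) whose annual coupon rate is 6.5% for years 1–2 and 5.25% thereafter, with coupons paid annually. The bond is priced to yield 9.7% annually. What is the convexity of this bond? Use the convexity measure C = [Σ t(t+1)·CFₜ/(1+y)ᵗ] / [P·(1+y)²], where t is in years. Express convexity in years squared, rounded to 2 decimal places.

With y = 0.097:
  t   CF        PV=CF/(1+0.097)^t    t·PV        t(t+1)·PV
  1       130.00       118.5050       118.5050         237.0100
  2       130.00       108.0264       216.0529         648.1587
  3       105.00        79.5370       238.6111         954.4445
  4       105.00        72.5041       290.0165       1,450.0827
  5     2,105.00     1,325.0094     6,625.0470      39,750.2823
  Σ                  1,703.5820     7,488.2326      43,039.9782
P = 1,703.5820.
Convexity = Σ t(t+1)·PV / [P·(1+y)²] = 43,039.9782 / (1,703.5820 × 1.203409) = 20.99403.

20.99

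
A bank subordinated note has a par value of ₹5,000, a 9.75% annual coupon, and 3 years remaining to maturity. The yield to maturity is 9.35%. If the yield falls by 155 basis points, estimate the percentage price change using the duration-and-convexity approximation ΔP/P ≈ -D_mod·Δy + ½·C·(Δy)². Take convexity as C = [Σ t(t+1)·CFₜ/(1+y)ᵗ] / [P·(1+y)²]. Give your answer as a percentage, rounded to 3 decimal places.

+3.995%

With y = 0.0935:
  t   CF        PV=CF/(1+0.0935)^t    t·PV        t(t+1)·PV
  1       487.50       445.8162       445.8162         891.6324
  2       487.50       407.6966       815.3931       2,446.1794
  3     5,487.50     4,196.7990    12,590.3970      50,361.5882
  Σ                  5,050.3118    13,851.6063      53,699.3999
P = 5,050.3118; D_Mac = 2.74272 yrs; D_mod = 2.50821 yrs; C = 8.89229.
Duration effect: -2.50821 × (-0.0155) = +0.038877
Convexity effect: 0.5 × 8.89229 × (-0.0155)² = +0.0010682
ΔP/P ≈ +0.038877 + 0.0010682 = +0.039945 = +3.9945%.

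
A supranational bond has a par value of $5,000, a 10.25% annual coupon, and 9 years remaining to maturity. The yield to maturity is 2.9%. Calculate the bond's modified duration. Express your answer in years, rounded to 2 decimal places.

Periodic yield y = 0.029. First find Macaulay duration:
  t   CF        PV=CF/(1+0.029)^t    t·PV
  1       512.50       498.0564       498.0564
  2       512.50       484.0198       968.0396
  3       512.50       470.3788     1,411.1364
  4       512.50       457.1223     1,828.4890
  5       512.50       444.2393     2,221.1966
  6       512.50       431.7195     2,590.3167
  7       512.50       419.5524     2,936.8670
  8       512.50       407.7283     3,261.8265
  9     5,512.50     4,261.9684    38,357.7160
  Σ                  7,874.7852    54,073.6443
P = 7,874.7852; Macaulay duration = 54,073.6443 / 7,874.7852 = 6.86668 years.
Modified duration = D_Mac / (1 + y) = 6.86668 / 1.029 = 6.67316 years.

6.67 years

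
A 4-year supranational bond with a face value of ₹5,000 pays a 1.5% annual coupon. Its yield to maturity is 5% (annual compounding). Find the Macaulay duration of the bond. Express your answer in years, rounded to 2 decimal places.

3.91 years

Periodic yield y = 0.05. Discount each cash flow and weight by its year:
  t   CF        PV=CF/(1+0.05)^t    t·PV
  1        75.00        71.4286        71.4286
  2        75.00        68.0272       136.0544
  3        75.00        64.7878       194.3635
  4     5,075.00     4,175.2151    16,700.8602
  Σ                  4,379.4587    17,102.7067
Price P = Σ PV = 4,379.4587.
Macaulay duration = Σ(t·PV) / P = 17,102.7067 / 4,379.4587 = 3.90521 years.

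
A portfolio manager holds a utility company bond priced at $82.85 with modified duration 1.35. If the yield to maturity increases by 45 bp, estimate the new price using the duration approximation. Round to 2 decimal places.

$82.35

Duration approximation: ΔP/P ≈ -D_mod · Δy = -1.35 × (+0.0045) = -0.006075.
New price ≈ 82.85 × (1 - 0.006075) = 82.34668625.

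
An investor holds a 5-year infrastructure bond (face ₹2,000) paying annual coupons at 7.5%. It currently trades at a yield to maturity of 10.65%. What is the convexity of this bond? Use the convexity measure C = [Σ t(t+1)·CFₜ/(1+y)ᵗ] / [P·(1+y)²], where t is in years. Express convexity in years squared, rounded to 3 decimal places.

With y = 0.1065:
  t   CF        PV=CF/(1+0.1065)^t    t·PV        t(t+1)·PV
  1       150.00       135.5626       135.5626         271.1252
  2       150.00       122.5148       245.0295         735.0886
  3       150.00       110.7228       332.1684       1,328.6734
  4       150.00       100.0658       400.2631       2,001.3156
  5     2,150.00     1,296.2279     6,481.1396      38,886.8373
  Σ                  1,765.0938     7,594.1631      43,223.0401
P = 1,765.0938.
Convexity = Σ t(t+1)·PV / [P·(1+y)²] = 43,223.0401 / (1,765.0938 × 1.224342) = 20.00068.

20.001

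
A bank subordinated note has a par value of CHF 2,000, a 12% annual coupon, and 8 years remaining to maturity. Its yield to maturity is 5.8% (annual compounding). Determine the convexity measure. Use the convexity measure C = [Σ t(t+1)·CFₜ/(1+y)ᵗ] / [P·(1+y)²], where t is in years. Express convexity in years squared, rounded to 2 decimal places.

With y = 0.058:
  t   CF        PV=CF/(1+0.058)^t    t·PV        t(t+1)·PV
  1       240.00       226.8431       226.8431         453.6862
  2       240.00       214.4075       428.8149       1,286.4448
  3       240.00       202.6536       607.9607       2,431.8427
  4       240.00       191.5440       766.1760       3,830.8802
  5       240.00       181.0435       905.2174       5,431.3046
  6       240.00       171.1186     1,026.7116       7,186.9815
  7       240.00       161.7378     1,132.1647       9,057.3176
  8     2,240.00     1,426.7986    11,414.3889     102,729.4997
  Σ                  2,776.1466    16,508.2774     132,407.9572
P = 2,776.1466.
Convexity = Σ t(t+1)·PV / [P·(1+y)²] = 132,407.9572 / (2,776.1466 × 1.119364) = 42.60890.

42.61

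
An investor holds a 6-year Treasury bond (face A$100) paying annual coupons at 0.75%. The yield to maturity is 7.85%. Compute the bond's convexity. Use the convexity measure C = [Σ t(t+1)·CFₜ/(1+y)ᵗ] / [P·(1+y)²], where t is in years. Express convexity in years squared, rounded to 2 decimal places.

34.99

With y = 0.0785:
  t   CF        PV=CF/(1+0.0785)^t    t·PV        t(t+1)·PV
  1         0.75         0.6954         0.6954           1.3908
  2         0.75         0.6448         1.2896           3.8688
  3         0.75         0.5979         1.7936           7.1743
  4         0.75         0.5543         2.2174          11.0869
  5         0.75         0.5140         2.5700          15.4199
  6       100.75        64.0213       384.1275       2,688.8926
  Σ                     67.0277       392.6935       2,727.8333
P = 67.0277.
Convexity = Σ t(t+1)·PV / [P·(1+y)²] = 2,727.8333 / (67.0277 × 1.163162) = 34.98835.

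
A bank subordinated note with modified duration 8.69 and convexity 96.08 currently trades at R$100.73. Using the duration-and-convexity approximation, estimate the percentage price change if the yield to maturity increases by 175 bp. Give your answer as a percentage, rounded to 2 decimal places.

Duration effect: -D_mod·Δy = -8.69 × (+0.0175) = -0.152075
Convexity effect: ½·C·(Δy)² = 0.5 × 96.08 × (0.0175)² = +0.01471225
ΔP/P ≈ -0.152075 + 0.01471225 = -0.13736275
= -13.736275%.

-13.74%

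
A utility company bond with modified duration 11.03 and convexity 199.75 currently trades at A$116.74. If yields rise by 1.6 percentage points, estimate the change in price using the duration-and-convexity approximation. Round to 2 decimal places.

-A$17.62

Duration effect: -D_mod·Δy = -11.03 × (+0.016) = -0.176480
Convexity effect: ½·C·(Δy)² = 0.5 × 199.75 × (0.016)² = +0.0255680
ΔP/P ≈ -0.176480 + 0.0255680 = -0.150912
ΔP ≈ 116.74 × (-0.150912) = -17.61746688.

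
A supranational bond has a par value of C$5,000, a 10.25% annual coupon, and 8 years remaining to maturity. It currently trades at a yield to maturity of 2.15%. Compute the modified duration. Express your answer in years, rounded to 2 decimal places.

6.17 years

Periodic yield y = 0.0215. First find Macaulay duration:
  t   CF        PV=CF/(1+0.0215)^t    t·PV
  1       512.50       501.7132       501.7132
  2       512.50       491.1534       982.3067
  3       512.50       480.8158     1,442.4475
  4       512.50       470.6959     1,882.7835
  5       512.50       460.7889     2,303.9445
  6       512.50       451.0905     2,706.5428
  7       512.50       441.5961     3,091.1730
  8     5,512.50     4,649.8788    37,199.0305
  Σ                  7,947.7326    50,109.9417
P = 7,947.7326; Macaulay duration = 50,109.9417 / 7,947.7326 = 6.30494 years.
Modified duration = D_Mac / (1 + y) = 6.30494 / 1.0215 = 6.17223 years.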